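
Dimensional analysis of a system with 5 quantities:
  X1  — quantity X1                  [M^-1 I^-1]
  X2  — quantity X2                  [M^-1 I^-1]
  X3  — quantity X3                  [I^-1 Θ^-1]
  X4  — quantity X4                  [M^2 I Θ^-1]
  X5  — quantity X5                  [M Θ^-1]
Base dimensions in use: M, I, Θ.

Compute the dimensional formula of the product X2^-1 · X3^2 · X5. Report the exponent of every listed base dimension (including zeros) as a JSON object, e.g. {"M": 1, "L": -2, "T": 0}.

Exponent matrix [M,I,Θ] × [X1,X2,X3,X4,X5]:
  M: [-1 -1  0  2  1]
  I: [-1 -1 -1  1  0]
  Θ: [ 0  0 -1 -1 -1]
  [M]: (-1)·-1+(2)·0+(1)·1 = 2
  [I]: (-1)·-1+(2)·-1+(1)·0 = -1
  [Θ]: (-1)·0+(2)·-1+(1)·-1 = -3
⇒ M^2 I^-1 Θ^-3

{"M": 2, "I": -1, "Θ": -3}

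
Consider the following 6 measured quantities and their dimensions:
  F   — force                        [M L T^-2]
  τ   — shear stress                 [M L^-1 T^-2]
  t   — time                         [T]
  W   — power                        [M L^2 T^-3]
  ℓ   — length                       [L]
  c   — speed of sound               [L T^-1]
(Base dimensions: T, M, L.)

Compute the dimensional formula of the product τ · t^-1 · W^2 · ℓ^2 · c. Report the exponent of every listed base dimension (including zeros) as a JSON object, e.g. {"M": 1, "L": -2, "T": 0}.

Dimensional matrix (T×M×L by F×τ×t×W×ℓ×c):
  T: [-2 -2  1 -3  0 -1]
  M: [ 1  1  0  1  0  0]
  L: [ 1 -1  0  2  1  1]
  [T]: (1)·-2+(-1)·1+(2)·-3+(2)·0+(1)·-1 = -10
  [M]: (1)·1+(-1)·0+(2)·1+(2)·0+(1)·0 = 3
  [L]: (1)·-1+(-1)·0+(2)·2+(2)·1+(1)·1 = 6
⇒ T^-10 M^3 L^6

{"T": -10, "M": 3, "L": 6}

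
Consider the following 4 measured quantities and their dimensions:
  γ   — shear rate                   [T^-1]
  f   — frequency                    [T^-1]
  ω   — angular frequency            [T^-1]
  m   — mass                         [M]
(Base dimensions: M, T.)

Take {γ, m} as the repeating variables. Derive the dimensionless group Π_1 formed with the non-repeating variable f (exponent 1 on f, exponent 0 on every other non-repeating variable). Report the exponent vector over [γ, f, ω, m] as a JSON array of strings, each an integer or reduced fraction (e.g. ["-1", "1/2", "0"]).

Dimensional matrix (M×T by γ×f×ω×m):
  M: [ 0  0  0  1]
  T: [-1 -1 -1  0]
Echelon form has 2 nonzero rows (pivots: γ,m)
Repeat: γ,m; free: f,ω
RREF:
  r0: [   1    1    1    0]
  r1: [   0    0    0    1]
Fix exponent of f at 1, ω at 0; solve each RREF row for its pivot's exponent:
  r0: exp(γ) + (1)·1 = 0 ⇒ exp(γ) = -1
  r1: exp(m) + (0)·1 = 0 ⇒ exp(m) = 0
Π_1 = γ^-1 · f

["-1", "1", "0", "0"]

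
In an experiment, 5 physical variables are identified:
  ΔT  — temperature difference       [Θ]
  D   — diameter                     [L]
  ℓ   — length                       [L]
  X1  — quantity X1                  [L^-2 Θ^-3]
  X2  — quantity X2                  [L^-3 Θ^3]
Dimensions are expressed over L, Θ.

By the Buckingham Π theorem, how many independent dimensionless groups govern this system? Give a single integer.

3

Dimensional matrix (L×Θ by ΔT×D×ℓ×X1×X2):
  L: [ 0  1  1 -2 -3]
  Θ: [ 1  0  0 -3  3]
Row reduction gives pivot columns ΔT,D; rank = 2
n=5, r=2 ⇒ 3 dimensionless groups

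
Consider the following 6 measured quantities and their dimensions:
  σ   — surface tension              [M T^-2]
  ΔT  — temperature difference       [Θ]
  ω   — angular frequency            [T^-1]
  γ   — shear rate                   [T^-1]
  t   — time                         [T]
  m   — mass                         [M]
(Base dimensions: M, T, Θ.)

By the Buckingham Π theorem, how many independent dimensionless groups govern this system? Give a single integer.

3

Write exponents as rows M,T,Θ / cols σ,ΔT,ω,γ,t,m:
  M: [ 1  0  0  0  0  1]
  T: [-2  0 -1 -1  1  0]
  Θ: [ 0  1  0  0  0  0]
RREF → pivots at {σ,ΔT,ω} ⇒ r = 3
n=6, r=3 ⇒ 3 dimensionless groups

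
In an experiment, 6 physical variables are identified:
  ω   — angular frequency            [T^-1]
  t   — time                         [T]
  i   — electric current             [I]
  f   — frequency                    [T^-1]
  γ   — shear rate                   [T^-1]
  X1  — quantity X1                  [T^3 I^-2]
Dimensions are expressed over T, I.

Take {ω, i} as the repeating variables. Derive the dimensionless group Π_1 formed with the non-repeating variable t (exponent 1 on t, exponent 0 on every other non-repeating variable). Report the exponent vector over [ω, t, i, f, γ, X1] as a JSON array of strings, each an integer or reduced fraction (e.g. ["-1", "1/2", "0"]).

["1", "1", "0", "0", "0", "0"]

Write exponents as rows T,I / cols ω,t,i,f,γ,X1:
  T: [-1  1  0 -1 -1  3]
  I: [ 0  0  1  0  0 -2]
Row reduction gives pivot columns ω,i; rank = 2
Repeat: ω,i; free: t,f,γ,X1
RREF:
  r0: [   1   -1    0    1    1   -3]
  r1: [   0    0    1    0    0   -2]
Fix exponent of t at 1, f at 0, γ at 0, X1 at 0; solve each RREF row for its pivot's exponent:
  r0: exp(ω) + (-1)·1 = 0 ⇒ exp(ω) = 1
  r1: exp(i) + (0)·1 = 0 ⇒ exp(i) = 0
Π_1 = ω · t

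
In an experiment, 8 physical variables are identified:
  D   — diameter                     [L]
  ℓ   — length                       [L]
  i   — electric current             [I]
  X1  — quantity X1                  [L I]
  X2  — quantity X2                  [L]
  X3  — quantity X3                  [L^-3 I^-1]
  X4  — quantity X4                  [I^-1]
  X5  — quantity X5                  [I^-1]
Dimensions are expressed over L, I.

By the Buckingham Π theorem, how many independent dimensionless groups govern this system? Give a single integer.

Write exponents as rows L,I / cols D,ℓ,i,X1,X2,X3,X4,X5:
  L: [ 1  1  0  1  1 -3  0  0]
  I: [ 0  0  1  1  0 -1 -1 -1]
Echelon form has 2 nonzero rows (pivots: D,i)
8 vars − rank 2 = 6 Π groups

6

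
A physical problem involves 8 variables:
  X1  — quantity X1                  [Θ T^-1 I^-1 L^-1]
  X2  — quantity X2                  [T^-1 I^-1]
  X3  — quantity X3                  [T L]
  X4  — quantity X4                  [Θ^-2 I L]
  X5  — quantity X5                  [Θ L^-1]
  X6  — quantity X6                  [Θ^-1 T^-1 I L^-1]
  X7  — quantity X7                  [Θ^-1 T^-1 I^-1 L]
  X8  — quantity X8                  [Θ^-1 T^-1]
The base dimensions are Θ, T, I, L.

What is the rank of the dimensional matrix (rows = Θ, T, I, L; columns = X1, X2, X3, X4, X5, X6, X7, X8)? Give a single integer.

Exponent matrix [Θ,T,I,L] × [X1,X2,X3,X4,X5,X6,X7,X8]:
  Θ: [ 1  0  0 -2  1 -1 -1 -1]
  T: [-1 -1  1  0  0 -1 -1 -1]
  I: [-1 -1  0  1  0  1 -1  0]
  L: [-1  0  1  1 -1 -1  1  0]
RREF → pivots at {X1,X2,X3} ⇒ r = 3

3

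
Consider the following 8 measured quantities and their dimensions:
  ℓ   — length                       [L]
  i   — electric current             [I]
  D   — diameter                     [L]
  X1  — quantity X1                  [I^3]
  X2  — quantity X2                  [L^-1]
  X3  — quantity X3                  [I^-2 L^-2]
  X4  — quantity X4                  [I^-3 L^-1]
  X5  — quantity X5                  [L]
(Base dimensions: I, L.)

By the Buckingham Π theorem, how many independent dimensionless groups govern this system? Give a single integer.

6

Write exponents as rows I,L / cols ℓ,i,D,X1,X2,X3,X4,X5:
  I: [ 0  1  0  3  0 -2 -3  0]
  L: [ 1  0  1  0 -1 -2 -1  1]
RREF → pivots at {ℓ,i} ⇒ r = 2
n=8, r=2 ⇒ 6 dimensionless groups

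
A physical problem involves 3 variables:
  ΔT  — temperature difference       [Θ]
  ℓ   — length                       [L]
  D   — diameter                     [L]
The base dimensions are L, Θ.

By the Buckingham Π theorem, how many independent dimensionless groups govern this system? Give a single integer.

1

Dimensional matrix (L×Θ by ΔT×ℓ×D):
  L: [ 0  1  1]
  Θ: [ 1  0  0]
RREF → pivots at {ΔT,ℓ} ⇒ r = 2
3 vars − rank 2 = 1 Π group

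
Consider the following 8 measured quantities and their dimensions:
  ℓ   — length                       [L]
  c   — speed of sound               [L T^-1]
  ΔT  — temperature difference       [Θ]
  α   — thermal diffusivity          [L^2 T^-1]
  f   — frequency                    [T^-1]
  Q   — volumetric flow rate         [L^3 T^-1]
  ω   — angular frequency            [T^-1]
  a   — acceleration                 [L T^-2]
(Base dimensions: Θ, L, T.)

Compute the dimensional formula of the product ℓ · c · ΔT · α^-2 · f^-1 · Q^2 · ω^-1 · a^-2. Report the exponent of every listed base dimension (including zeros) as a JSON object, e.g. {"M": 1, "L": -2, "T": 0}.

{"Θ": 1, "L": 2, "T": 5}

Exponent matrix [Θ,L,T] × [ℓ,c,ΔT,α,f,Q,ω,a]:
  Θ: [ 0  0  1  0  0  0  0  0]
  L: [ 1  1  0  2  0  3  0  1]
  T: [ 0 -1  0 -1 -1 -1 -1 -2]
  [Θ]: (1)·0+(1)·0+(1)·1+(-2)·0+(-1)·0+(2)·0+(-1)·0+(-2)·0 = 1
  [L]: (1)·1+(1)·1+(1)·0+(-2)·2+(-1)·0+(2)·3+(-1)·0+(-2)·1 = 2
  [T]: (1)·0+(1)·-1+(1)·0+(-2)·-1+(-1)·-1+(2)·-1+(-1)·-1+(-2)·-2 = 5
⇒ Θ L^2 T^5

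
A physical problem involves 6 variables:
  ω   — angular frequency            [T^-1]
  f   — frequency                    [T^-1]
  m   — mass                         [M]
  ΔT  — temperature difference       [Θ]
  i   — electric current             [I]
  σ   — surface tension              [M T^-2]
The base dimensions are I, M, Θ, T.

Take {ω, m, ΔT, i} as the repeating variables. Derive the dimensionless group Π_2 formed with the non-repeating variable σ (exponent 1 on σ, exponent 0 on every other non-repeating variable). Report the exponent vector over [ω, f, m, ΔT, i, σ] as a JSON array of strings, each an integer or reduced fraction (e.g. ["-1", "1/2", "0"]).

Dimensional matrix (I×M×Θ×T by ω×f×m×ΔT×i×σ):
  I: [ 0  0  0  0  1  0]
  M: [ 0  0  1  0  0  1]
  Θ: [ 0  0  0  1  0  0]
  T: [-1 -1  0  0  0 -2]
Row reduction gives pivot columns ω,m,ΔT,i; rank = 4
Pivot set = {ω,m,ΔT,i}, free = {f,σ}
RREF:
  r0: [   1    1    0    0    0    2]
  r1: [   0    0    1    0    0    1]
  r2: [   0    0    0    1    0    0]
  r3: [   0    0    0    0    1    0]
Fix exponent of σ at 1, f at 0; solve each RREF row for its pivot's exponent:
  r0: exp(ω) + (2)·1 = 0 ⇒ exp(ω) = -2
  r1: exp(m) + (1)·1 = 0 ⇒ exp(m) = -1
  r2: exp(ΔT) + (0)·1 = 0 ⇒ exp(ΔT) = 0
  r3: exp(i) + (0)·1 = 0 ⇒ exp(i) = 0
Π_2 = ω^-2 · m^-1 · σ

["-2", "0", "-1", "0", "0", "1"]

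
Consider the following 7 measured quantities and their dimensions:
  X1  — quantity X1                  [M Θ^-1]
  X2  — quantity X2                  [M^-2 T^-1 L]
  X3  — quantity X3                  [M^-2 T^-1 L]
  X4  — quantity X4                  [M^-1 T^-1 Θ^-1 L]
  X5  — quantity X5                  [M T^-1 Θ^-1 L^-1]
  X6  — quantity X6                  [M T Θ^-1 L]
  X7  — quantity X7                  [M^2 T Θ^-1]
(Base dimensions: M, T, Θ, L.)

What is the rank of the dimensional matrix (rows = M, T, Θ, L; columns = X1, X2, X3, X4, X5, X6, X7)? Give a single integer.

Dimensional matrix (M×T×Θ×L by X1×X2×X3×X4×X5×X6×X7):
  M: [ 1 -2 -2 -1  1  1  2]
  T: [ 0 -1 -1 -1 -1  1  1]
  Θ: [-1  0  0 -1 -1 -1 -1]
  L: [ 0  1  1  1 -1  1  0]
Echelon form has 3 nonzero rows (pivots: X1,X2,X5)

3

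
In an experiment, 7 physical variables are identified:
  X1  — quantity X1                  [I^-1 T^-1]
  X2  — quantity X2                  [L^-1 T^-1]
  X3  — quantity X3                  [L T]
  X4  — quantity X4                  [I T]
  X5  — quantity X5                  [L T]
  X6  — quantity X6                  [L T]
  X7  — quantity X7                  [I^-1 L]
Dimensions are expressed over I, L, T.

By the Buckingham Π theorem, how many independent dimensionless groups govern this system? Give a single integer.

5

Exponent matrix [I,L,T] × [X1,X2,X3,X4,X5,X6,X7]:
  I: [-1  0  0  1  0  0 -1]
  L: [ 0 -1  1  0  1  1  1]
  T: [-1 -1  1  1  1  1  0]
Echelon form has 2 nonzero rows (pivots: X1,X2)
n=7, r=2 ⇒ 5 dimensionless groups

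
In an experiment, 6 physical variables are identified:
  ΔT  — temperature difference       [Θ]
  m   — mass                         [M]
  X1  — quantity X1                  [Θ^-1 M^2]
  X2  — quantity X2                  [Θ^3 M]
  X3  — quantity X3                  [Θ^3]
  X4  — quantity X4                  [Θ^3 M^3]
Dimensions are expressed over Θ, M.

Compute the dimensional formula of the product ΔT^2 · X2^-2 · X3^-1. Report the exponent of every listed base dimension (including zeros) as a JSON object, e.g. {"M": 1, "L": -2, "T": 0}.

{"Θ": -7, "M": -2}

Dimensional matrix (Θ×M by ΔT×m×X1×X2×X3×X4):
  Θ: [ 1  0 -1  3  3  3]
  M: [ 0  1  2  1  0  3]
  [Θ]: (2)·1+(-2)·3+(-1)·3 = -7
  [M]: (2)·0+(-2)·1+(-1)·0 = -2
⇒ Θ^-7 M^-2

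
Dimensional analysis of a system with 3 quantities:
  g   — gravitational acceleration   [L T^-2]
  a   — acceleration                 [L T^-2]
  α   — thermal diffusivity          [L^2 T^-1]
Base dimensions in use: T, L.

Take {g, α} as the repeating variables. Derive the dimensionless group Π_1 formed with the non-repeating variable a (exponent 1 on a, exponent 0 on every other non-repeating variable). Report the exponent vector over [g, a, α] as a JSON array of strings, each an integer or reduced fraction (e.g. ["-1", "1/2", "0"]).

Exponent matrix [T,L] × [g,a,α]:
  T: [-2 -2 -1]
  L: [ 1  1  2]
Echelon form has 2 nonzero rows (pivots: g,α)
Repeat: g,α; free: a
RREF:
  r0: [   1    1    0]
  r1: [   0    0    1]
Fix exponent of a at 1; solve each RREF row for its pivot's exponent:
  r0: exp(g) + (1)·1 = 0 ⇒ exp(g) = -1
  r1: exp(α) + (0)·1 = 0 ⇒ exp(α) = 0
Π_1 = g^-1 · a

["-1", "1", "0"]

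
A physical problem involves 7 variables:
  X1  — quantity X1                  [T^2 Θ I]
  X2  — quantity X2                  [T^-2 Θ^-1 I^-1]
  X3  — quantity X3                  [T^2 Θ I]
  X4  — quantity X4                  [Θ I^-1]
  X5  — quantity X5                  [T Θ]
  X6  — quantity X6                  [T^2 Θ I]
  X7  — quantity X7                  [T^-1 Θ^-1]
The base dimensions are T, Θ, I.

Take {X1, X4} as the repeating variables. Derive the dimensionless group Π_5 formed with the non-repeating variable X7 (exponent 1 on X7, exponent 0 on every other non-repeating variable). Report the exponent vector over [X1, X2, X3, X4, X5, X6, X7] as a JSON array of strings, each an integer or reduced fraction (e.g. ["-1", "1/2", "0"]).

Write exponents as rows T,Θ,I / cols X1,X2,X3,X4,X5,X6,X7:
  T: [ 2 -2  2  0  1  2 -1]
  Θ: [ 1 -1  1  1  1  1 -1]
  I: [ 1 -1  1 -1  0  1  0]
Echelon form has 2 nonzero rows (pivots: X1,X4)
Repeat: X1,X4; free: X2,X3,X5,X6,X7
RREF:
  r0: [   1   -1    1    0  1/2    1 -1/2]
  r1: [   0    0    0    1  1/2    0 -1/2]
  r2: [   0    0    0    0    0    0    0]
Fix exponent of X7 at 1, X2 at 0, X3 at 0, X5 at 0, X6 at 0; solve each RREF row for its pivot's exponent:
  r0: exp(X1) + (-1/2)·1 = 0 ⇒ exp(X1) = 1/2
  r1: exp(X4) + (-1/2)·1 = 0 ⇒ exp(X4) = 1/2
Π_5 = X1^(1/2) · X4^(1/2) · X7

["1/2", "0", "0", "1/2", "0", "0", "1"]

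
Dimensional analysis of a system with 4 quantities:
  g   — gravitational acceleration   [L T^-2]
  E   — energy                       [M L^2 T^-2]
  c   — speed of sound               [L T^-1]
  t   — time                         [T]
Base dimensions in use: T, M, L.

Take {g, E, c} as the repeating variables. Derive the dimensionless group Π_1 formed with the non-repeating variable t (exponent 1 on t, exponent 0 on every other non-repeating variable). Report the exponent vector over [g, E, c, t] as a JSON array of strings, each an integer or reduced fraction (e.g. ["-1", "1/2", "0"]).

["1", "0", "-1", "1"]

Dimensional matrix (T×M×L by g×E×c×t):
  T: [-2 -2 -1  1]
  M: [ 0  1  0  0]
  L: [ 1  2  1  0]
RREF → pivots at {g,E,c} ⇒ r = 3
Pivot set = {g,E,c}, free = {t}
RREF:
  r0: [   1    0    0   -1]
  r1: [   0    1    0    0]
  r2: [   0    0    1    1]
Fix exponent of t at 1; solve each RREF row for its pivot's exponent:
  r0: exp(g) + (-1)·1 = 0 ⇒ exp(g) = 1
  r1: exp(E) + (0)·1 = 0 ⇒ exp(E) = 0
  r2: exp(c) + (1)·1 = 0 ⇒ exp(c) = -1
Π_1 = g · c^-1 · t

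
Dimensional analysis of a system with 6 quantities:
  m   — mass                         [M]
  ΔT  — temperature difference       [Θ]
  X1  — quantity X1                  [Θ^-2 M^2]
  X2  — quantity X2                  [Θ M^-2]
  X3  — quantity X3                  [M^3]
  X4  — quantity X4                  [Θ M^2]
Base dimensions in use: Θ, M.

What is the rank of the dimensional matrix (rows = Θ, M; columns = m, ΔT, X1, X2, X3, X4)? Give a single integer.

2

Write exponents as rows Θ,M / cols m,ΔT,X1,X2,X3,X4:
  Θ: [ 0  1 -2  1  0  1]
  M: [ 1  0  2 -2  3  2]
Row reduction gives pivot columns m,ΔT; rank = 2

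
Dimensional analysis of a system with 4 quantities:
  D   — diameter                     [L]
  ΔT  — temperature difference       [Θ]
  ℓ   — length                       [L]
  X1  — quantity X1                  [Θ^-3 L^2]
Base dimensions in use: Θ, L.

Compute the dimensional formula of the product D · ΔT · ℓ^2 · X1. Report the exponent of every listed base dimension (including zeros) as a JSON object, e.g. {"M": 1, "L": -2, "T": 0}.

Dimensional matrix (Θ×L by D×ΔT×ℓ×X1):
  Θ: [ 0  1  0 -3]
  L: [ 1  0  1  2]
  [Θ]: (1)·0+(1)·1+(2)·0+(1)·-3 = -2
  [L]: (1)·1+(1)·0+(2)·1+(1)·2 = 5
⇒ Θ^-2 L^5

{"Θ": -2, "L": 5}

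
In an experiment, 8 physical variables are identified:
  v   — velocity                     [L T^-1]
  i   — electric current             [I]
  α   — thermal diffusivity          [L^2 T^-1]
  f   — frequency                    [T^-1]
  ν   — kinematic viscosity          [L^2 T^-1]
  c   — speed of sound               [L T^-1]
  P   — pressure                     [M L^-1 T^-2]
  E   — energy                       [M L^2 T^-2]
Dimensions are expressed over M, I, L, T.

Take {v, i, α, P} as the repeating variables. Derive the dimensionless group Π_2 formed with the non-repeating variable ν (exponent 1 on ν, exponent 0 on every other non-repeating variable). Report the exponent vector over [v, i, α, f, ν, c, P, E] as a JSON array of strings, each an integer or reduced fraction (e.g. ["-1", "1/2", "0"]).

["0", "0", "-1", "0", "1", "0", "0", "0"]

Write exponents as rows M,I,L,T / cols v,i,α,f,ν,c,P,E:
  M: [ 0  0  0  0  0  0  1  1]
  I: [ 0  1  0  0  0  0  0  0]
  L: [ 1  0  2  0  2  1 -1  2]
  T: [-1  0 -1 -1 -1 -1 -2 -2]
Echelon form has 4 nonzero rows (pivots: v,i,α,P)
Repeat: v,i,α,P; free: f,ν,c,E
RREF:
  r0: [   1    0    0    2    0    1    0   -3]
  r1: [   0    1    0    0    0    0    0    0]
  r2: [   0    0    1   -1    1    0    0    3]
  r3: [   0    0    0    0    0    0    1    1]
Fix exponent of ν at 1, f at 0, c at 0, E at 0; solve each RREF row for its pivot's exponent:
  r0: exp(v) + (0)·1 = 0 ⇒ exp(v) = 0
  r1: exp(i) + (0)·1 = 0 ⇒ exp(i) = 0
  r2: exp(α) + (1)·1 = 0 ⇒ exp(α) = -1
  r3: exp(P) + (0)·1 = 0 ⇒ exp(P) = 0
Π_2 = α^-1 · ν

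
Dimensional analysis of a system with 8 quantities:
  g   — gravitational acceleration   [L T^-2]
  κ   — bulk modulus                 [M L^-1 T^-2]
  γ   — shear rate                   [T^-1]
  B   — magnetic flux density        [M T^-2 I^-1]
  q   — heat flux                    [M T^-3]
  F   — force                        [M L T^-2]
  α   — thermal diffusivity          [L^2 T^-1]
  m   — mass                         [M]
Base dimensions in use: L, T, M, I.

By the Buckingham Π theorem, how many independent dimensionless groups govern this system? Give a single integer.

Exponent matrix [L,T,M,I] × [g,κ,γ,B,q,F,α,m]:
  L: [ 1 -1  0  0  0  1  2  0]
  T: [-2 -2 -1 -2 -3 -2 -1  0]
  M: [ 0  1  0  1  1  1  0  1]
  I: [ 0  0  0 -1  0  0  0  0]
RREF → pivots at {g,κ,γ,B} ⇒ r = 4
n=8, r=4 ⇒ 4 dimensionless groups

4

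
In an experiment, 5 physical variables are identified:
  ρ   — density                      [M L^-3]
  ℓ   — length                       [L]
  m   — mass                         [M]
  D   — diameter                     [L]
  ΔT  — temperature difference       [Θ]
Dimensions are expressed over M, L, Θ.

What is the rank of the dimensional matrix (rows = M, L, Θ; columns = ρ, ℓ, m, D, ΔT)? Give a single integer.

3

Dimensional matrix (M×L×Θ by ρ×ℓ×m×D×ΔT):
  M: [ 1  0  1  0  0]
  L: [-3  1  0  1  0]
  Θ: [ 0  0  0  0  1]
RREF → pivots at {ρ,ℓ,ΔT} ⇒ r = 3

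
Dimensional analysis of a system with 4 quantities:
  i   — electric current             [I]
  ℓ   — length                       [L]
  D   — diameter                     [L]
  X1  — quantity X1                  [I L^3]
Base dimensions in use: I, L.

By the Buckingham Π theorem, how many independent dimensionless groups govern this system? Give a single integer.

Dimensional matrix (I×L by i×ℓ×D×X1):
  I: [ 1  0  0  1]
  L: [ 0  1  1  3]
Echelon form has 2 nonzero rows (pivots: i,ℓ)
n=4, r=2 ⇒ 2 dimensionless groups

2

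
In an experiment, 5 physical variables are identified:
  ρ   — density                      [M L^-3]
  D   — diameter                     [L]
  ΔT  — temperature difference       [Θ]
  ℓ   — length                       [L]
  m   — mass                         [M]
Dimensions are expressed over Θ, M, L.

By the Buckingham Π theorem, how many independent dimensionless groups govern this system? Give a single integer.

2

Write exponents as rows Θ,M,L / cols ρ,D,ΔT,ℓ,m:
  Θ: [ 0  0  1  0  0]
  M: [ 1  0  0  0  1]
  L: [-3  1  0  1  0]
RREF → pivots at {ρ,D,ΔT} ⇒ r = 3
Π count = n − r = 5 − 3 = 2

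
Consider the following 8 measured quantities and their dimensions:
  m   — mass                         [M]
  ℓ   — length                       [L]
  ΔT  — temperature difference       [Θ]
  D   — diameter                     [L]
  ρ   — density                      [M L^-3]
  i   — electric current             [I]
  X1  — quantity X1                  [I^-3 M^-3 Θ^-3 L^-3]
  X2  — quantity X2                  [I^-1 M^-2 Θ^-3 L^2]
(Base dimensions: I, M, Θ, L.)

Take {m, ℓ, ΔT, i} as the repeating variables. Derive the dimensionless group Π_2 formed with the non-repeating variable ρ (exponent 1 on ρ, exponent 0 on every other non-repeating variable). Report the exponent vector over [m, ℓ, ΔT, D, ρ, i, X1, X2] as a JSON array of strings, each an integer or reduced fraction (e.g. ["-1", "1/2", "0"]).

Dimensional matrix (I×M×Θ×L by m×ℓ×ΔT×D×ρ×i×X1×X2):
  I: [ 0  0  0  0  0  1 -3 -1]
  M: [ 1  0  0  0  1  0 -3 -2]
  Θ: [ 0  0  1  0  0  0 -3 -3]
  L: [ 0  1  0  1 -3  0 -3  2]
Echelon form has 4 nonzero rows (pivots: m,ℓ,ΔT,i)
Pivot set = {m,ℓ,ΔT,i}, free = {D,ρ,X1,X2}
RREF:
  r0: [   1    0    0    0    1    0   -3   -2]
  r1: [   0    1    0    1   -3    0   -3    2]
  r2: [   0    0    1    0    0    0   -3   -3]
  r3: [   0    0    0    0    0    1   -3   -1]
Fix exponent of ρ at 1, D at 0, X1 at 0, X2 at 0; solve each RREF row for its pivot's exponent:
  r0: exp(m) + (1)·1 = 0 ⇒ exp(m) = -1
  r1: exp(ℓ) + (-3)·1 = 0 ⇒ exp(ℓ) = 3
  r2: exp(ΔT) + (0)·1 = 0 ⇒ exp(ΔT) = 0
  r3: exp(i) + (0)·1 = 0 ⇒ exp(i) = 0
Π_2 = m^-1 · ℓ^3 · ρ

["-1", "3", "0", "0", "1", "0", "0", "0"]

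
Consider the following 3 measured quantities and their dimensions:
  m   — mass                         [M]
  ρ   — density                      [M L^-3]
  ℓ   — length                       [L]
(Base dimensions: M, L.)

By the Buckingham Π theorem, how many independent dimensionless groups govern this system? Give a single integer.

Exponent matrix [M,L] × [m,ρ,ℓ]:
  M: [ 1  1  0]
  L: [ 0 -3  1]
RREF → pivots at {m,ρ} ⇒ r = 2
Π count = n − r = 3 − 2 = 1

1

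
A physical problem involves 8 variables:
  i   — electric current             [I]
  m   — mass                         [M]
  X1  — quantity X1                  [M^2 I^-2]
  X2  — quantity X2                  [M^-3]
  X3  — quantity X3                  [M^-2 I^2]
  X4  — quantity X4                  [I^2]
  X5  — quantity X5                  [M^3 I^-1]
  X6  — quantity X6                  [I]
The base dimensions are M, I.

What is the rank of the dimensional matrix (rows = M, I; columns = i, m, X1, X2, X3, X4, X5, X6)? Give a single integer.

2

Write exponents as rows M,I / cols i,m,X1,X2,X3,X4,X5,X6:
  M: [ 0  1  2 -3 -2  0  3  0]
  I: [ 1  0 -2  0  2  2 -1  1]
RREF → pivots at {i,m} ⇒ r = 2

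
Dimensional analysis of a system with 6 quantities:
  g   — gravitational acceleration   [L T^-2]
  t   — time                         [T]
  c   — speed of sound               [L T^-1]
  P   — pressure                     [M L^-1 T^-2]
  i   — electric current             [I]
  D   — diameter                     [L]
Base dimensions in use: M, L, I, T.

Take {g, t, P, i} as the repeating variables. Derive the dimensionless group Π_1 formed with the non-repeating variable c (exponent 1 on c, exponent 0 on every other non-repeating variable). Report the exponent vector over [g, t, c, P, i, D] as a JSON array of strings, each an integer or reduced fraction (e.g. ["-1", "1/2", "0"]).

Exponent matrix [M,L,I,T] × [g,t,c,P,i,D]:
  M: [ 0  0  0  1  0  0]
  L: [ 1  0  1 -1  0  1]
  I: [ 0  0  0  0  1  0]
  T: [-2  1 -1 -2  0  0]
RREF → pivots at {g,t,P,i} ⇒ r = 4
Repeat: g,t,P,i; free: c,D
RREF:
  r0: [   1    0    1    0    0    1]
  r1: [   0    1    1    0    0    2]
  r2: [   0    0    0    1    0    0]
  r3: [   0    0    0    0    1    0]
Fix exponent of c at 1, D at 0; solve each RREF row for its pivot's exponent:
  r0: exp(g) + (1)·1 = 0 ⇒ exp(g) = -1
  r1: exp(t) + (1)·1 = 0 ⇒ exp(t) = -1
  r2: exp(P) + (0)·1 = 0 ⇒ exp(P) = 0
  r3: exp(i) + (0)·1 = 0 ⇒ exp(i) = 0
Π_1 = g^-1 · t^-1 · c

["-1", "-1", "1", "0", "0", "0"]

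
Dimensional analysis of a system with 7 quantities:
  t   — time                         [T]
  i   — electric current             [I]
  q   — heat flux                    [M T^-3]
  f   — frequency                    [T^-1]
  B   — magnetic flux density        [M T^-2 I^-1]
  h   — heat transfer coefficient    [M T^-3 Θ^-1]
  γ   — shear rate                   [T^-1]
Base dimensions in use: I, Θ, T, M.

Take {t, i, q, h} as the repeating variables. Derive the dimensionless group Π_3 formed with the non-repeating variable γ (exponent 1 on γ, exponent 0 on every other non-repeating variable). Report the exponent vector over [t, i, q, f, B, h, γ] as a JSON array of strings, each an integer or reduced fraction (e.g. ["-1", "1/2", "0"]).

["1", "0", "0", "0", "0", "0", "1"]

Dimensional matrix (I×Θ×T×M by t×i×q×f×B×h×γ):
  I: [ 0  1  0  0 -1  0  0]
  Θ: [ 0  0  0  0  0 -1  0]
  T: [ 1  0 -3 -1 -2 -3 -1]
  M: [ 0  0  1  0  1  1  0]
RREF → pivots at {t,i,q,h} ⇒ r = 4
Repeat: t,i,q,h; free: f,B,γ
RREF:
  r0: [   1    0    0   -1    1    0   -1]
  r1: [   0    1    0    0   -1    0    0]
  r2: [   0    0    1    0    1    0    0]
  r3: [   0    0    0    0    0    1    0]
Fix exponent of γ at 1, f at 0, B at 0; solve each RREF row for its pivot's exponent:
  r0: exp(t) + (-1)·1 = 0 ⇒ exp(t) = 1
  r1: exp(i) + (0)·1 = 0 ⇒ exp(i) = 0
  r2: exp(q) + (0)·1 = 0 ⇒ exp(q) = 0
  r3: exp(h) + (0)·1 = 0 ⇒ exp(h) = 0
Π_3 = t · γ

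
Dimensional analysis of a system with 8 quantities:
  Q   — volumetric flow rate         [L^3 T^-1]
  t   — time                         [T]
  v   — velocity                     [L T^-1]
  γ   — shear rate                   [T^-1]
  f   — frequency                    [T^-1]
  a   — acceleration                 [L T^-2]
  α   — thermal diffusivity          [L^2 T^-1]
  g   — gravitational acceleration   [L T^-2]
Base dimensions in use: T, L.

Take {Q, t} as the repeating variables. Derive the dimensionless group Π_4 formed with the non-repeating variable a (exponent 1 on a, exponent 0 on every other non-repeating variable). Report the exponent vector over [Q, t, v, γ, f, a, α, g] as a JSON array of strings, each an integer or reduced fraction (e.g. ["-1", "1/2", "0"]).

["-1/3", "5/3", "0", "0", "0", "1", "0", "0"]

Exponent matrix [T,L] × [Q,t,v,γ,f,a,α,g]:
  T: [-1  1 -1 -1 -1 -2 -1 -2]
  L: [ 3  0  1  0  0  1  2  1]
Echelon form has 2 nonzero rows (pivots: Q,t)
Pivot set = {Q,t}, free = {v,γ,f,a,α,g}
RREF:
  r0: [   1    0  1/3    0    0  1/3  2/3  1/3]
  r1: [   0    1 -2/3   -1   -1 -5/3 -1/3 -5/3]
Fix exponent of a at 1, v at 0, γ at 0, f at 0, α at 0, g at 0; solve each RREF row for its pivot's exponent:
  r0: exp(Q) + (1/3)·1 = 0 ⇒ exp(Q) = -1/3
  r1: exp(t) + (-5/3)·1 = 0 ⇒ exp(t) = 5/3
Π_4 = Q^(-1/3) · t^(5/3) · a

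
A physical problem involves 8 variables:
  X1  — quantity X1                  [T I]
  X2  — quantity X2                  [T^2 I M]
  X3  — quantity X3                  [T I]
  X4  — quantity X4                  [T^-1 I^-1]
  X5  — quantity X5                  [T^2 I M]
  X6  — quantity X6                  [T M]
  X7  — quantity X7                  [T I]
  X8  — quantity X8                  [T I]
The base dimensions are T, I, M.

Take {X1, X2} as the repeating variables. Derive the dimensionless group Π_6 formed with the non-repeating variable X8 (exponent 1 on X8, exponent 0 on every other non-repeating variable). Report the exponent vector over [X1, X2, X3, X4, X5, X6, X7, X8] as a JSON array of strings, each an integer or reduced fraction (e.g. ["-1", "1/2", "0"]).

Dimensional matrix (T×I×M by X1×X2×X3×X4×X5×X6×X7×X8):
  T: [ 1  2  1 -1  2  1  1  1]
  I: [ 1  1  1 -1  1  0  1  1]
  M: [ 0  1  0  0  1  1  0  0]
Row reduction gives pivot columns X1,X2; rank = 2
Repeat: X1,X2; free: X3,X4,X5,X6,X7,X8
RREF:
  r0: [   1    0    1   -1    0   -1    1    1]
  r1: [   0    1    0    0    1    1    0    0]
  r2: [   0    0    0    0    0    0    0    0]
Fix exponent of X8 at 1, X3 at 0, X4 at 0, X5 at 0, X6 at 0, X7 at 0; solve each RREF row for its pivot's exponent:
  r0: exp(X1) + (1)·1 = 0 ⇒ exp(X1) = -1
  r1: exp(X2) + (0)·1 = 0 ⇒ exp(X2) = 0
Π_6 = X1^-1 · X8

["-1", "0", "0", "0", "0", "0", "0", "1"]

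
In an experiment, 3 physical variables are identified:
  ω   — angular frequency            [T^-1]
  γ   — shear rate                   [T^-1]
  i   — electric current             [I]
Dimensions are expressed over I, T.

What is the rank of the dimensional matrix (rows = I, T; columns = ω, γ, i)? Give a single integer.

Write exponents as rows I,T / cols ω,γ,i:
  I: [ 0  0  1]
  T: [-1 -1  0]
RREF → pivots at {ω,i} ⇒ r = 2

2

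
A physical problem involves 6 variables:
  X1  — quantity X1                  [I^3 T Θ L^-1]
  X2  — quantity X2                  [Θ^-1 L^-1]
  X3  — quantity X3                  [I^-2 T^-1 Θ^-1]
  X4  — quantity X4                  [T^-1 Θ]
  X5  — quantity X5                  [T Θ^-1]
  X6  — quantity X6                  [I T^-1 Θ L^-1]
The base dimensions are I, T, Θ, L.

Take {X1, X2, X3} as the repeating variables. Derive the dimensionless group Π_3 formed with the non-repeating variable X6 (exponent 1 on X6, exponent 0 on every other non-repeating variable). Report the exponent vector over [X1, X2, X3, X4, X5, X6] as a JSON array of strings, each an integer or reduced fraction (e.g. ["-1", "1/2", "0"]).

Dimensional matrix (I×T×Θ×L by X1×X2×X3×X4×X5×X6):
  I: [ 3  0 -2  0  0  1]
  T: [ 1  0 -1 -1  1 -1]
  Θ: [ 1 -1 -1  1 -1  1]
  L: [-1 -1  0  0  0 -1]
Echelon form has 3 nonzero rows (pivots: X1,X2,X3)
Pivot set = {X1,X2,X3}, free = {X4,X5,X6}
RREF:
  r0: [   1    0    0    2   -2    3]
  r1: [   0    1    0   -2    2   -2]
  r2: [   0    0    1    3   -3    4]
  r3: [   0    0    0    0    0    0]
Fix exponent of X6 at 1, X4 at 0, X5 at 0; solve each RREF row for its pivot's exponent:
  r0: exp(X1) + (3)·1 = 0 ⇒ exp(X1) = -3
  r1: exp(X2) + (-2)·1 = 0 ⇒ exp(X2) = 2
  r2: exp(X3) + (4)·1 = 0 ⇒ exp(X3) = -4
Π_3 = X1^-3 · X2^2 · X3^-4 · X6

["-3", "2", "-4", "0", "0", "1"]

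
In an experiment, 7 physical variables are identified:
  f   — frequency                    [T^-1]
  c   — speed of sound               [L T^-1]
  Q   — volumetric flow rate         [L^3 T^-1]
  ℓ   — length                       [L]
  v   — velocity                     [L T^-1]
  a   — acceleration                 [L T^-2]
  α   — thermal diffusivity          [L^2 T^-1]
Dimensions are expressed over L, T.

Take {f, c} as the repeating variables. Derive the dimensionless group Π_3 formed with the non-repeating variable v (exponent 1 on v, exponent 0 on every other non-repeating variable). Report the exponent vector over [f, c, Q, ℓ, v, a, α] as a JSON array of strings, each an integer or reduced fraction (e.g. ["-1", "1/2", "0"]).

Write exponents as rows L,T / cols f,c,Q,ℓ,v,a,α:
  L: [ 0  1  3  1  1  1  2]
  T: [-1 -1 -1  0 -1 -2 -1]
Row reduction gives pivot columns f,c; rank = 2
Repeat: f,c; free: Q,ℓ,v,a,α
RREF:
  r0: [   1    0   -2   -1    0    1   -1]
  r1: [   0    1    3    1    1    1    2]
Fix exponent of v at 1, Q at 0, ℓ at 0, a at 0, α at 0; solve each RREF row for its pivot's exponent:
  r0: exp(f) + (0)·1 = 0 ⇒ exp(f) = 0
  r1: exp(c) + (1)·1 = 0 ⇒ exp(c) = -1
Π_3 = c^-1 · v

["0", "-1", "0", "0", "1", "0", "0"]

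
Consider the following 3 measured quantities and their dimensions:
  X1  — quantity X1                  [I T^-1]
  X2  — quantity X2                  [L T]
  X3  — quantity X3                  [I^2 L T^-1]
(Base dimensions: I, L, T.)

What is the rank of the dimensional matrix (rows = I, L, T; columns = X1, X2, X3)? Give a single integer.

Dimensional matrix (I×L×T by X1×X2×X3):
  I: [ 1  0  2]
  L: [ 0  1  1]
  T: [-1  1 -1]
Echelon form has 2 nonzero rows (pivots: X1,X2)

2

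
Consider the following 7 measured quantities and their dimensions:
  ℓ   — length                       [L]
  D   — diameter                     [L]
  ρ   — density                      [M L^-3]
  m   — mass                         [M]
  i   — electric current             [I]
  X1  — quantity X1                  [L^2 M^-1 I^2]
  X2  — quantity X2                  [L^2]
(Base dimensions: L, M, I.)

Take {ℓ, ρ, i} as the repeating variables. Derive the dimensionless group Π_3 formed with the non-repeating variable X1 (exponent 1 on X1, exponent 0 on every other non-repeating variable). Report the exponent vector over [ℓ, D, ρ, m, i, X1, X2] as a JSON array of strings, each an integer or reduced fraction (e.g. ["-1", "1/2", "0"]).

Exponent matrix [L,M,I] × [ℓ,D,ρ,m,i,X1,X2]:
  L: [ 1  1 -3  0  0  2  2]
  M: [ 0  0  1  1  0 -1  0]
  I: [ 0  0  0  0  1  2  0]
RREF → pivots at {ℓ,ρ,i} ⇒ r = 3
Repeat: ℓ,ρ,i; free: D,m,X1,X2
RREF:
  r0: [   1    1    0    3    0   -1    2]
  r1: [   0    0    1    1    0   -1    0]
  r2: [   0    0    0    0    1    2    0]
Fix exponent of X1 at 1, D at 0, m at 0, X2 at 0; solve each RREF row for its pivot's exponent:
  r0: exp(ℓ) + (-1)·1 = 0 ⇒ exp(ℓ) = 1
  r1: exp(ρ) + (-1)·1 = 0 ⇒ exp(ρ) = 1
  r2: exp(i) + (2)·1 = 0 ⇒ exp(i) = -2
Π_3 = ℓ · ρ · i^-2 · X1

["1", "0", "1", "0", "-2", "1", "0"]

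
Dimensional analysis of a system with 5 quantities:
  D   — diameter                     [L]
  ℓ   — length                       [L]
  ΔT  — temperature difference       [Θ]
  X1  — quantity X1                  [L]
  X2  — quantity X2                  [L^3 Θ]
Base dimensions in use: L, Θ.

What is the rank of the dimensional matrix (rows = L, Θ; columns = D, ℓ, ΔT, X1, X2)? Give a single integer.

Dimensional matrix (L×Θ by D×ℓ×ΔT×X1×X2):
  L: [ 1  1  0  1  3]
  Θ: [ 0  0  1  0  1]
Echelon form has 2 nonzero rows (pivots: D,ΔT)

2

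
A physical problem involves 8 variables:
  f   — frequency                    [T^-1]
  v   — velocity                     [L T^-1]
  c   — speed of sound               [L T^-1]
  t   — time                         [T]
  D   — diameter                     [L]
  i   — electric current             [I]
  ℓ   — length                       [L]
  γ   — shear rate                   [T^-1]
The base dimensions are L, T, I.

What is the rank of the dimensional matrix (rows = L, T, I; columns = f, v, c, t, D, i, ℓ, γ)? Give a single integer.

Write exponents as rows L,T,I / cols f,v,c,t,D,i,ℓ,γ:
  L: [ 0  1  1  0  1  0  1  0]
  T: [-1 -1 -1  1  0  0  0 -1]
  I: [ 0  0  0  0  0  1  0  0]
RREF → pivots at {f,v,i} ⇒ r = 3

3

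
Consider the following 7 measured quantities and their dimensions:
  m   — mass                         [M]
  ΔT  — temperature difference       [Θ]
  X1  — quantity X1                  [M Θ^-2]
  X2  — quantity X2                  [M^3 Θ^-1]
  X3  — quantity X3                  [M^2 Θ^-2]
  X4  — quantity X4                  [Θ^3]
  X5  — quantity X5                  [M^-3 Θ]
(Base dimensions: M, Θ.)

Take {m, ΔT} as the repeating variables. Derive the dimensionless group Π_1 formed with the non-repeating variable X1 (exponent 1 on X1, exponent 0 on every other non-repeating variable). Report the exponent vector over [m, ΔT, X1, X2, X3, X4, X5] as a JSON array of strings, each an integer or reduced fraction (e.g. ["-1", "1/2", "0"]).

["-1", "2", "1", "0", "0", "0", "0"]

Write exponents as rows M,Θ / cols m,ΔT,X1,X2,X3,X4,X5:
  M: [ 1  0  1  3  2  0 -3]
  Θ: [ 0  1 -2 -1 -2  3  1]
Row reduction gives pivot columns m,ΔT; rank = 2
Pivot set = {m,ΔT}, free = {X1,X2,X3,X4,X5}
RREF:
  r0: [   1    0    1    3    2    0   -3]
  r1: [   0    1   -2   -1   -2    3    1]
Fix exponent of X1 at 1, X2 at 0, X3 at 0, X4 at 0, X5 at 0; solve each RREF row for its pivot's exponent:
  r0: exp(m) + (1)·1 = 0 ⇒ exp(m) = -1
  r1: exp(ΔT) + (-2)·1 = 0 ⇒ exp(ΔT) = 2
Π_1 = m^-1 · ΔT^2 · X1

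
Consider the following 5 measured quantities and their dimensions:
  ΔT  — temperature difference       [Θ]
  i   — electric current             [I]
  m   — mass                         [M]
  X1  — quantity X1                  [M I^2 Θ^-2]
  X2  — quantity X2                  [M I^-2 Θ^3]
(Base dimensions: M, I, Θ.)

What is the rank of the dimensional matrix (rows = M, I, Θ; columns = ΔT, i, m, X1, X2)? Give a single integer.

Exponent matrix [M,I,Θ] × [ΔT,i,m,X1,X2]:
  M: [ 0  0  1  1  1]
  I: [ 0  1  0  2 -2]
  Θ: [ 1  0  0 -2  3]
Echelon form has 3 nonzero rows (pivots: ΔT,i,m)

3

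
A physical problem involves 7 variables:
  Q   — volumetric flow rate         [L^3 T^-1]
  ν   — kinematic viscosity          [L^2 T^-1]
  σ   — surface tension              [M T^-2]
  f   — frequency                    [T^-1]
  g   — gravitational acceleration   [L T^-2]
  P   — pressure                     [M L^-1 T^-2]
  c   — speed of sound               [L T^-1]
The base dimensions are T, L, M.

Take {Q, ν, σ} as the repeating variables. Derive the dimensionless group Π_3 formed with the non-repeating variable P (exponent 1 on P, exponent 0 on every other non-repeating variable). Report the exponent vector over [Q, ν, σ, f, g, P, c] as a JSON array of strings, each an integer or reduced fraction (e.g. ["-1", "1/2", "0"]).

Dimensional matrix (T×L×M by Q×ν×σ×f×g×P×c):
  T: [-1 -1 -2 -1 -2 -2 -1]
  L: [ 3  2  0  0  1 -1  1]
  M: [ 0  0  1  0  0  1  0]
Row reduction gives pivot columns Q,ν,σ; rank = 3
Pivot set = {Q,ν,σ}, free = {f,g,P,c}
RREF:
  r0: [   1    0    0   -2   -3   -1   -1]
  r1: [   0    1    0    3    5    1    2]
  r2: [   0    0    1    0    0    1    0]
Fix exponent of P at 1, f at 0, g at 0, c at 0; solve each RREF row for its pivot's exponent:
  r0: exp(Q) + (-1)·1 = 0 ⇒ exp(Q) = 1
  r1: exp(ν) + (1)·1 = 0 ⇒ exp(ν) = -1
  r2: exp(σ) + (1)·1 = 0 ⇒ exp(σ) = -1
Π_3 = Q · ν^-1 · σ^-1 · P

["1", "-1", "-1", "0", "0", "1", "0"]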